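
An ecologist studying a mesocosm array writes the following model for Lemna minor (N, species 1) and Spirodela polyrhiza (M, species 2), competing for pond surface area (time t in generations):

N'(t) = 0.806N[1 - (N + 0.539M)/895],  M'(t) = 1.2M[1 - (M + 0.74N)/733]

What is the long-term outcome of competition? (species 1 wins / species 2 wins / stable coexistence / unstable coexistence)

stable coexistence

Compare the nullcline intercepts: K1/α12 = 895/0.539 = 1660 > K2 = 733; K2/α21 = 733/0.74 = 991 > K1 = 895.
Since both inequalities hold, each species can invade when rare, so the interior equilibrium is stable.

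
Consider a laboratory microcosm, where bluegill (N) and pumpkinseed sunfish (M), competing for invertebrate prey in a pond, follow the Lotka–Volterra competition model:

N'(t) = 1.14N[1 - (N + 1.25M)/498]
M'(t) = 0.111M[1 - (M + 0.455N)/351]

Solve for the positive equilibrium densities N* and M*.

Setting both brackets to zero gives the nullclines N + 1.25M = 498 and 0.455N + M = 351.
Substituting M = 351 - 0.455N into the first: N(1 - 1.25·0.455) = 498 - 1.25·351.
So N* = 59.2/0.431 = 137, and then M* = 351 - 0.455·137 = 288.

N* ≈ 137, M* ≈ 288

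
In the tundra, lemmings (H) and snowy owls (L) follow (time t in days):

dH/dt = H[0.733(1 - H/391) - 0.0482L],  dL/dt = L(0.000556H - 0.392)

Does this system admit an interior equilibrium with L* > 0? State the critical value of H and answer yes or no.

The predator equation gives dL/dt > 0 only when H > 0.392/0.000556 = 705.
Without the predator, H → K = 391. Since 391 < 705, the predator cannot invade.

Threshold H = 705; K < 705, so no, the predator goes extinct.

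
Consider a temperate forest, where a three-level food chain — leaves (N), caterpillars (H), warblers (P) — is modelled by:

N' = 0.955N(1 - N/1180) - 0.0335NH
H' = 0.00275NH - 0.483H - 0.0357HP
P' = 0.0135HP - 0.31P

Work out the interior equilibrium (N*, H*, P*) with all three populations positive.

From dP/dt = 0: 0.0135H* = 0.31, so H* = 23.
From dN/dt = 0: 0.955(1 - N*/1180) = 0.0335·23, giving N* = 1180·(1 - 0.806) = 230.
From dH/dt = 0: 0.00275·230 - 0.483 = 0.0357P*, so P* = 0.148/0.0357 = 4.15.

N* ≈ 230, H* ≈ 23, P* ≈ 4.15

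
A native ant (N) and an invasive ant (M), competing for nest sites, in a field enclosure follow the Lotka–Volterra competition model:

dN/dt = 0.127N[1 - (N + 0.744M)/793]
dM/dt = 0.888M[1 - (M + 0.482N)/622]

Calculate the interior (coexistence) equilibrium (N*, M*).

N* ≈ 515, M* ≈ 374

Setting both brackets to zero gives the nullclines N + 0.744M = 793 and 0.482N + M = 622.
Substituting M = 622 - 0.482N into the first: N(1 - 0.744·0.482) = 793 - 0.744·622.
So N* = 330/0.641 = 515, and then M* = 622 - 0.482·515 = 374.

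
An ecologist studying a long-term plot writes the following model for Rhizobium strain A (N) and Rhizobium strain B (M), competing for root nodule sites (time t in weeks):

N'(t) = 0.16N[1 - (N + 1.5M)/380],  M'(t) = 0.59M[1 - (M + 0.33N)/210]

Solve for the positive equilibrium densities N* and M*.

Setting both brackets to zero gives the nullclines N + 1.5M = 380 and 0.33N + M = 210.
Substituting M = 210 - 0.33N into the first: N(1 - 1.5·0.33) = 380 - 1.5·210.
So N* = 65/0.505 = 129, and then M* = 210 - 0.33·129 = 168.

N* ≈ 129, M* ≈ 168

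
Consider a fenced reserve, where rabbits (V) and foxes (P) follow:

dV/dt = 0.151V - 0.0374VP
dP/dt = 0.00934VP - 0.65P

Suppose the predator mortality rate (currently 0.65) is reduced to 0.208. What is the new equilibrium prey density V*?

V* ≈ 22.3

At the interior fixed point, setting dP/dt = 0 with P > 0 fixes V* = (predator death rate)/(VP coefficient) — independent of the other coefficients.
With the change, V* = 0.208/0.00934 = 22.3; it falls from 69.6.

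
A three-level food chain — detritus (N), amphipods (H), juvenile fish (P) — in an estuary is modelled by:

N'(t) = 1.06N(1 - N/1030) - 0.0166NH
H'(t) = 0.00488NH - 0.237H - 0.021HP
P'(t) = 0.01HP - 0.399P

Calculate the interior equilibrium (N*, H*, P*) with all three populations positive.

From dP/dt = 0: 0.01H* = 0.399, so H* = 39.9.
From dN/dt = 0: 1.06(1 - N*/1030) = 0.0166·39.9, giving N* = 1030·(1 - 0.625) = 386.
From dH/dt = 0: 0.00488·386 - 0.237 = 0.021P*, so P* = 1.65/0.021 = 78.5.

N* ≈ 386, H* ≈ 39.9, P* ≈ 78.5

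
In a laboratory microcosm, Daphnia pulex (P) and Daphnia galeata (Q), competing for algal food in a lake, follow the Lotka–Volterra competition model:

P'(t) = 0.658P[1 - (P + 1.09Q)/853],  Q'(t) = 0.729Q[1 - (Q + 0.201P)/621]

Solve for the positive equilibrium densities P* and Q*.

P* ≈ 226, Q* ≈ 576

Setting both brackets to zero gives the nullclines P + 1.09Q = 853 and 0.201P + Q = 621.
Substituting Q = 621 - 0.201P into the first: P(1 - 1.09·0.201) = 853 - 1.09·621.
So P* = 176/0.781 = 226, and then Q* = 621 - 0.201·226 = 576.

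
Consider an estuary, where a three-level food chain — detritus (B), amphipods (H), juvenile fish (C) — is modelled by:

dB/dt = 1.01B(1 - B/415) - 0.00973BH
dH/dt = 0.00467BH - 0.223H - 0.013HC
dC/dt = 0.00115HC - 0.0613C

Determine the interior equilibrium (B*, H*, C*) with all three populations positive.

B* ≈ 202, H* ≈ 53.3, C* ≈ 55.4

From dC/dt = 0: 0.00115H* = 0.0613, so H* = 53.3.
From dB/dt = 0: 1.01(1 - B*/415) = 0.00973·53.3, giving B* = 415·(1 - 0.514) = 202.
From dH/dt = 0: 0.00467·202 - 0.223 = 0.013C*, so C* = 0.72/0.013 = 55.4.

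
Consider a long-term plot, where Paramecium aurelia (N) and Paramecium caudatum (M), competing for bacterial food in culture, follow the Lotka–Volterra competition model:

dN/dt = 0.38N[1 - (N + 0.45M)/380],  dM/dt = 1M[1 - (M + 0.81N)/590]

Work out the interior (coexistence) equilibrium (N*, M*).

Setting both brackets to zero gives the nullclines N + 0.45M = 380 and 0.81N + M = 590.
Substituting M = 590 - 0.81N into the first: N(1 - 0.45·0.81) = 380 - 0.45·590.
So N* = 114/0.635 = 180, and then M* = 590 - 0.81·180 = 444.

N* ≈ 180, M* ≈ 444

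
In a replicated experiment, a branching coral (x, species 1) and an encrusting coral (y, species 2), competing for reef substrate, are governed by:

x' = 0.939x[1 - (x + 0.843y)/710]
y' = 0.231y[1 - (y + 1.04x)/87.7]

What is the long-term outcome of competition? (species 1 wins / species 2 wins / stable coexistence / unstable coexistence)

species 1 excludes species 2

Compare the nullcline intercepts: K1/α12 = 710/0.843 = 842 > K2 = 87.7; K2/α21 = 87.7/1.04 = 84.3 < K1 = 710.
Since the inequalities point opposite ways, species 1 can invade but species 2 cannot.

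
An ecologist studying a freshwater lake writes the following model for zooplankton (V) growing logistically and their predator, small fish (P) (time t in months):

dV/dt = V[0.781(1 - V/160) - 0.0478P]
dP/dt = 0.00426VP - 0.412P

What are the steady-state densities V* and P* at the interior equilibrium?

From dP/dt = 0 with P > 0: 0.00426V* = 0.412, so V* = 96.7.
Substitute into dV/dt = 0: 0.781(1 - 96.7/160) = 0.0478P*.
The bracket is 0.396, giving P* = 0.309/0.0478 = 6.46.

V* ≈ 96.7, P* ≈ 6.46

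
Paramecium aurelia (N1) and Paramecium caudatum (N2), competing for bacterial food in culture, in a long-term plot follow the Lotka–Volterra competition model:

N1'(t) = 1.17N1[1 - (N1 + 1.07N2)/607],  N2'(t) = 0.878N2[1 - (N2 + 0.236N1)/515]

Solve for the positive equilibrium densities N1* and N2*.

Setting both brackets to zero gives the nullclines N1 + 1.07N2 = 607 and 0.236N1 + N2 = 515.
Substituting N2 = 515 - 0.236N1 into the first: N1(1 - 1.07·0.236) = 607 - 1.07·515.
So N1* = 55.9/0.747 = 74.9, and then N2* = 515 - 0.236·74.9 = 497.

N1* ≈ 74.9, N2* ≈ 497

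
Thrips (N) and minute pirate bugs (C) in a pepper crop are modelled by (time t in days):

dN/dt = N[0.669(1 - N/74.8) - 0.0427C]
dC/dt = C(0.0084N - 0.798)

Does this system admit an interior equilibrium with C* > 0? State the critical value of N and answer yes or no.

Threshold N = 95; K < 95, so no, the predator goes extinct.

The predator equation gives dC/dt > 0 only when N > 0.798/0.0084 = 95.
Without the predator, N → K = 74.8. Since 74.8 < 95, the predator cannot invade.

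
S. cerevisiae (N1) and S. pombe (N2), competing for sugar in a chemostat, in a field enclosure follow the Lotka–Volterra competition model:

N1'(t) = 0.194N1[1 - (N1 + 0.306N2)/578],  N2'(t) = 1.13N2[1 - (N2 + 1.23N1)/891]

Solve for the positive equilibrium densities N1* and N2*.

N1* ≈ 490, N2* ≈ 289

Setting both brackets to zero gives the nullclines N1 + 0.306N2 = 578 and 1.23N1 + N2 = 891.
Substituting N2 = 891 - 1.23N1 into the first: N1(1 - 0.306·1.23) = 578 - 0.306·891.
So N1* = 305/0.624 = 490, and then N2* = 891 - 1.23·490 = 289.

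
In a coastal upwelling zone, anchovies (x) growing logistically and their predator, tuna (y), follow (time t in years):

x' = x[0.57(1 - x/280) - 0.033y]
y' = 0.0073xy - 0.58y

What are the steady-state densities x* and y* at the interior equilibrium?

From dy/dt = 0 with y > 0: 0.0073x* = 0.58, so x* = 79.5.
Substitute into dx/dt = 0: 0.57(1 - 79.5/280) = 0.033y*.
The bracket is 0.716, giving y* = 0.408/0.033 = 12.4.

x* ≈ 79.5, y* ≈ 12.4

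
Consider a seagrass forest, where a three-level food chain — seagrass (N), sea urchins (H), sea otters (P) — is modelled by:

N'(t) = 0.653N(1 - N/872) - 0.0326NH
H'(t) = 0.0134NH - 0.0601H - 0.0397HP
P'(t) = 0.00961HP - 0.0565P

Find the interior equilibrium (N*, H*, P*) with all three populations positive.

N* ≈ 616, H* ≈ 5.88, P* ≈ 206

From dP/dt = 0: 0.00961H* = 0.0565, so H* = 5.88.
From dN/dt = 0: 0.653(1 - N*/872) = 0.0326·5.88, giving N* = 872·(1 - 0.294) = 616.
From dH/dt = 0: 0.0134·616 - 0.0601 = 0.0397P*, so P* = 8.2/0.0397 = 206.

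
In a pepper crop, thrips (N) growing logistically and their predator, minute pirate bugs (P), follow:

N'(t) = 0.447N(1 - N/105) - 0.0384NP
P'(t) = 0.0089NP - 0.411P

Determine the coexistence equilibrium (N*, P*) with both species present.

N* ≈ 46.2, P* ≈ 6.52

From dP/dt = 0 with P > 0: 0.0089N* = 0.411, so N* = 46.2.
Substitute into dN/dt = 0: 0.447(1 - 46.2/105) = 0.0384P*.
The bracket is 0.56, giving P* = 0.25/0.0384 = 6.52.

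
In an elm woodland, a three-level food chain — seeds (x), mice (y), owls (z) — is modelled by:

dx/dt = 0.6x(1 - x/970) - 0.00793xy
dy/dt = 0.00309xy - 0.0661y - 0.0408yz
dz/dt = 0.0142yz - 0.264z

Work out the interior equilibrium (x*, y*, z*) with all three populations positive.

x* ≈ 732, y* ≈ 18.6, z* ≈ 53.8

From dz/dt = 0: 0.0142y* = 0.264, so y* = 18.6.
From dx/dt = 0: 0.6(1 - x*/970) = 0.00793·18.6, giving x* = 970·(1 - 0.246) = 732.
From dy/dt = 0: 0.00309·732 - 0.0661 = 0.0408z*, so z* = 2.19/0.0408 = 53.8.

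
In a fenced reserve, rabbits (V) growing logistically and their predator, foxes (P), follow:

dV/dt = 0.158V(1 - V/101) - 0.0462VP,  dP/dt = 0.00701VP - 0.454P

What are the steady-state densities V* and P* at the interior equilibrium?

V* ≈ 64.8, P* ≈ 1.23

From dP/dt = 0 with P > 0: 0.00701V* = 0.454, so V* = 64.8.
Substitute into dV/dt = 0: 0.158(1 - 64.8/101) = 0.0462P*.
The bracket is 0.359, giving P* = 0.0567/0.0462 = 1.23.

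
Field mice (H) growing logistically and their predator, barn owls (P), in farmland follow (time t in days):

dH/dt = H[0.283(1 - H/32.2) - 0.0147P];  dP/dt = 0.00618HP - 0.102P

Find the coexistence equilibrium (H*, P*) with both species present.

H* ≈ 16.5, P* ≈ 9.38

From dP/dt = 0 with P > 0: 0.00618H* = 0.102, so H* = 16.5.
Substitute into dH/dt = 0: 0.283(1 - 16.5/32.2) = 0.0147P*.
The bracket is 0.487, giving P* = 0.138/0.0147 = 9.38.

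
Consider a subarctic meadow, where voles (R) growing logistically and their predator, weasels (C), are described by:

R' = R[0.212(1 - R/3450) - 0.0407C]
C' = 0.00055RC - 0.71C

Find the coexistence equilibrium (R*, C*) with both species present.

R* ≈ 1290, C* ≈ 3.26

From dC/dt = 0 with C > 0: 0.00055R* = 0.71, so R* = 1290.
Substitute into dR/dt = 0: 0.212(1 - 1290/3450) = 0.0407C*.
The bracket is 0.626, giving C* = 0.133/0.0407 = 3.26.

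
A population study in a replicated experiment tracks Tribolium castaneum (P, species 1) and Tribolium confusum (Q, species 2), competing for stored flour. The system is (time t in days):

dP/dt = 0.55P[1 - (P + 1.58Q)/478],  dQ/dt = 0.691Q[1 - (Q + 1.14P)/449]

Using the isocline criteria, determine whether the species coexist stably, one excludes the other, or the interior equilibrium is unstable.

unstable coexistence (outcome depends on initial conditions)

Compare the nullcline intercepts: K1/α12 = 478/1.58 = 303 < K2 = 449; K2/α21 = 449/1.14 = 394 < K1 = 478.
Since both are reversed, neither can invade when rare; the interior point is a saddle.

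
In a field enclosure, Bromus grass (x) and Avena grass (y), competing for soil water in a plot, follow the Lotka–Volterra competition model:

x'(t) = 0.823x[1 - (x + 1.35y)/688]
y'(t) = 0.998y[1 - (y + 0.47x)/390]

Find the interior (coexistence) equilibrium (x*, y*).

x* ≈ 442, y* ≈ 182

Setting both brackets to zero gives the nullclines x + 1.35y = 688 and 0.47x + y = 390.
Substituting y = 390 - 0.47x into the first: x(1 - 1.35·0.47) = 688 - 1.35·390.
So x* = 162/0.366 = 442, and then y* = 390 - 0.47·442 = 182.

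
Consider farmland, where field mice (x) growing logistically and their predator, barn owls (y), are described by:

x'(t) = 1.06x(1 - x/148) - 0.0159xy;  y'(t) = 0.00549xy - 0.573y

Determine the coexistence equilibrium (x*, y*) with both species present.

x* ≈ 104, y* ≈ 19.7

From dy/dt = 0 with y > 0: 0.00549x* = 0.573, so x* = 104.
Substitute into dx/dt = 0: 1.06(1 - 104/148) = 0.0159y*.
The bracket is 0.295, giving y* = 0.312/0.0159 = 19.7.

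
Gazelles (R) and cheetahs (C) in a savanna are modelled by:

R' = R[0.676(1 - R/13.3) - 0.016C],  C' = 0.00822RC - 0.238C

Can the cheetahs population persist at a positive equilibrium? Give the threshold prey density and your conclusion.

Threshold R = 29; K < 29, so no, the predator goes extinct.

The predator equation gives dC/dt > 0 only when R > 0.238/0.00822 = 29.
Without the predator, R → K = 13.3. Since 13.3 < 29, the predator cannot invade.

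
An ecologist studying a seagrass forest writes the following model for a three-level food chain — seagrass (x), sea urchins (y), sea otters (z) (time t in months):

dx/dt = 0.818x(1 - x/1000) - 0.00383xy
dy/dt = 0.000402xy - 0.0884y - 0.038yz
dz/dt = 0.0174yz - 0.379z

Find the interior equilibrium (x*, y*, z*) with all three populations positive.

From dz/dt = 0: 0.0174y* = 0.379, so y* = 21.8.
From dx/dt = 0: 0.818(1 - x*/1000) = 0.00383·21.8, giving x* = 1000·(1 - 0.102) = 898.
From dy/dt = 0: 0.000402·898 - 0.0884 = 0.038z*, so z* = 0.273/0.038 = 7.17.

x* ≈ 898, y* ≈ 21.8, z* ≈ 7.17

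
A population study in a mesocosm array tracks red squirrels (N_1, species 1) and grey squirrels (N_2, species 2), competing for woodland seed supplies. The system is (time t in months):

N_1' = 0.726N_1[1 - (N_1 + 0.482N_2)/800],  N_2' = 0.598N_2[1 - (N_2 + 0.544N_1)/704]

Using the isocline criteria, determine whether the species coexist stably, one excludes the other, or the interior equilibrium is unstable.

Compare the nullcline intercepts: K1/α12 = 800/0.482 = 1660 > K2 = 704; K2/α21 = 704/0.544 = 1290 > K1 = 800.
Since both inequalities hold, each species can invade when rare, so the interior equilibrium is stable.

stable coexistence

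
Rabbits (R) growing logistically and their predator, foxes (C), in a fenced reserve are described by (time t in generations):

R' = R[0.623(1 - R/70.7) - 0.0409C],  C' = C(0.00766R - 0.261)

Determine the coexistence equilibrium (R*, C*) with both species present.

R* ≈ 34.1, C* ≈ 7.89

From dC/dt = 0 with C > 0: 0.00766R* = 0.261, so R* = 34.1.
Substitute into dR/dt = 0: 0.623(1 - 34.1/70.7) = 0.0409C*.
The bracket is 0.518, giving C* = 0.323/0.0409 = 7.89.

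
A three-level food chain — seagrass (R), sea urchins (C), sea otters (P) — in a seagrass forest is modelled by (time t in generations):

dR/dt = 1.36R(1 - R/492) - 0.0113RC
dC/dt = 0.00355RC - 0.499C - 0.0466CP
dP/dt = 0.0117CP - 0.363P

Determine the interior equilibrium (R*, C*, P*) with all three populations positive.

From dP/dt = 0: 0.0117C* = 0.363, so C* = 31.
From dR/dt = 0: 1.36(1 - R*/492) = 0.0113·31, giving R* = 492·(1 - 0.258) = 365.
From dC/dt = 0: 0.00355·365 - 0.499 = 0.0466P*, so P* = 0.797/0.0466 = 17.1.

R* ≈ 365, C* ≈ 31, P* ≈ 17.1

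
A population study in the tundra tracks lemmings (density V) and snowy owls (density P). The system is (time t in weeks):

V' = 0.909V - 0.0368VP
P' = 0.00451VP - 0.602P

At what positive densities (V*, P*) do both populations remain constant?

Set dP/dt = 0 with P > 0: 0.00451V - 0.602 = 0, so V* = 0.602/0.00451 = 133.
Set dV/dt = 0 with V > 0: 0.909 - 0.0368P = 0, so P* = 0.909/0.0368 = 24.7.

V* ≈ 133, P* ≈ 24.7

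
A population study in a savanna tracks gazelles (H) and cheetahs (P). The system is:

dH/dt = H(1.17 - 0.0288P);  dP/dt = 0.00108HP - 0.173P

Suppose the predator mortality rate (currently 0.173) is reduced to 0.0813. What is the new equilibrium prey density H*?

At the interior fixed point, setting dP/dt = 0 with P > 0 fixes H* = (predator death rate)/(HP coefficient) — independent of the other coefficients.
With the change, H* = 0.0813/0.00108 = 75.3; it falls from 160.

H* ≈ 75.3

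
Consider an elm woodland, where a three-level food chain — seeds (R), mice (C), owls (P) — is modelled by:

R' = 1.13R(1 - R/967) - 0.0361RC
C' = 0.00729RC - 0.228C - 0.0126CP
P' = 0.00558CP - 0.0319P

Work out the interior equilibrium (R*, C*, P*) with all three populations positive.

From dP/dt = 0: 0.00558C* = 0.0319, so C* = 5.72.
From dR/dt = 0: 1.13(1 - R*/967) = 0.0361·5.72, giving R* = 967·(1 - 0.183) = 790.
From dC/dt = 0: 0.00729·790 - 0.228 = 0.0126P*, so P* = 5.53/0.0126 = 439.

R* ≈ 790, C* ≈ 5.72, P* ≈ 439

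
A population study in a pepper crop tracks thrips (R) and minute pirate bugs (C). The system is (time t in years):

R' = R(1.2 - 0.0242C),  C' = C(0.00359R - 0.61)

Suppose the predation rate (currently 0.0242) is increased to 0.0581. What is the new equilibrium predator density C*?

At the interior fixed point, setting dR/dt = 0 with R > 0 fixes C* = (prey growth rate)/(RC coefficient) — independent of the other coefficients.
With the change, C* = 1.2/0.0581 = 20.7; it falls from 49.6.

C* ≈ 20.7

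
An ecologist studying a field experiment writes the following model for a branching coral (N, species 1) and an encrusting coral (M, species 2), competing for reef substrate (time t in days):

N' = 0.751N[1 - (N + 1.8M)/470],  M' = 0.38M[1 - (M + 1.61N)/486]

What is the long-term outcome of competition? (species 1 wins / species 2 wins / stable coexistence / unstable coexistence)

Compare the nullcline intercepts: K1/α12 = 470/1.8 = 261 < K2 = 486; K2/α21 = 486/1.61 = 302 < K1 = 470.
Since both are reversed, neither can invade when rare; the interior point is a saddle.

unstable coexistence (outcome depends on initial conditions)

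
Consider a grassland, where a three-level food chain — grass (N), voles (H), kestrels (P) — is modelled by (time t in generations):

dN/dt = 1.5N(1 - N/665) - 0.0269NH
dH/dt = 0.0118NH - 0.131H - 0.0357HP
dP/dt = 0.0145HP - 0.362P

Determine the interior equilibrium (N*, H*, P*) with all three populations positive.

N* ≈ 367, H* ≈ 25, P* ≈ 118

From dP/dt = 0: 0.0145H* = 0.362, so H* = 25.
From dN/dt = 0: 1.5(1 - N*/665) = 0.0269·25, giving N* = 665·(1 - 0.448) = 367.
From dH/dt = 0: 0.0118·367 - 0.131 = 0.0357P*, so P* = 4.2/0.0357 = 118.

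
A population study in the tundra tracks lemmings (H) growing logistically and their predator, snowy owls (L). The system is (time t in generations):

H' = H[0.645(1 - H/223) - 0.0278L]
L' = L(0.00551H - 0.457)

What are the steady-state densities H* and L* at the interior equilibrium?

H* ≈ 82.9, L* ≈ 14.6

From dL/dt = 0 with L > 0: 0.00551H* = 0.457, so H* = 82.9.
Substitute into dH/dt = 0: 0.645(1 - 82.9/223) = 0.0278L*.
The bracket is 0.628, giving L* = 0.405/0.0278 = 14.6.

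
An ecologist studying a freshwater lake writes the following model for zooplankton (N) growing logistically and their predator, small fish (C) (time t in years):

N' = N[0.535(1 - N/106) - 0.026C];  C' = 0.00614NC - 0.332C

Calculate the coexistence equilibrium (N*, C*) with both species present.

N* ≈ 54.1, C* ≈ 10.1

From dC/dt = 0 with C > 0: 0.00614N* = 0.332, so N* = 54.1.
Substitute into dN/dt = 0: 0.535(1 - 54.1/106) = 0.026C*.
The bracket is 0.49, giving C* = 0.262/0.026 = 10.1.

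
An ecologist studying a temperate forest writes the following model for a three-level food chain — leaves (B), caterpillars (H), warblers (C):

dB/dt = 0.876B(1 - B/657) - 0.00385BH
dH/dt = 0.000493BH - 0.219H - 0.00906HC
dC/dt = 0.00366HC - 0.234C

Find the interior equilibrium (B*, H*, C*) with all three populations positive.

B* ≈ 472, H* ≈ 63.9, C* ≈ 1.53

From dC/dt = 0: 0.00366H* = 0.234, so H* = 63.9.
From dB/dt = 0: 0.876(1 - B*/657) = 0.00385·63.9, giving B* = 657·(1 - 0.281) = 472.
From dH/dt = 0: 0.000493·472 - 0.219 = 0.00906C*, so C* = 0.0139/0.00906 = 1.53.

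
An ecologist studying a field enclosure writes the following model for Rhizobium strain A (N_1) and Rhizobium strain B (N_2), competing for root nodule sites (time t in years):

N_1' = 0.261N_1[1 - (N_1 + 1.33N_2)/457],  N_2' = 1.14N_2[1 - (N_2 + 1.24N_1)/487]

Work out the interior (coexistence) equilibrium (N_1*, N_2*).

Setting both brackets to zero gives the nullclines N_1 + 1.33N_2 = 457 and 1.24N_1 + N_2 = 487.
Substituting N_2 = 487 - 1.24N_1 into the first: N_1(1 - 1.33·1.24) = 457 - 1.33·487.
So N_1* = -191/-0.649 = 294, and then N_2* = 487 - 1.24·294 = 123.

N_1* ≈ 294, N_2* ≈ 123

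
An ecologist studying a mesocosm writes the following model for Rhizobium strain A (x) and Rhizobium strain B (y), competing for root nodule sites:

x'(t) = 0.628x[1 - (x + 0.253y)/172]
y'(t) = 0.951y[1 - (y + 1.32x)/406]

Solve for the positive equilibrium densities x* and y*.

Setting both brackets to zero gives the nullclines x + 0.253y = 172 and 1.32x + y = 406.
Substituting y = 406 - 1.32x into the first: x(1 - 0.253·1.32) = 172 - 0.253·406.
So x* = 69.3/0.666 = 104, and then y* = 406 - 1.32·104 = 269.

x* ≈ 104, y* ≈ 269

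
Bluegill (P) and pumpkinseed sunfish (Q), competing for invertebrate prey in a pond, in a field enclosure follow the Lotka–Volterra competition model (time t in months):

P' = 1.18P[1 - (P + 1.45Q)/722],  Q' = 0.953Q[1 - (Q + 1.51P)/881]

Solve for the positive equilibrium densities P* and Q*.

Setting both brackets to zero gives the nullclines P + 1.45Q = 722 and 1.51P + Q = 881.
Substituting Q = 881 - 1.51P into the first: P(1 - 1.45·1.51) = 722 - 1.45·881.
So P* = -555/-1.19 = 467, and then Q* = 881 - 1.51·467 = 176.

P* ≈ 467, Q* ≈ 176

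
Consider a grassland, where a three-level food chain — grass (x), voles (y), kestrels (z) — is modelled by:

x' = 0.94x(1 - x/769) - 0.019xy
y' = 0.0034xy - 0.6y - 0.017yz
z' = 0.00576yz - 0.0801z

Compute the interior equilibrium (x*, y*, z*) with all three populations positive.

From dz/dt = 0: 0.00576y* = 0.0801, so y* = 13.9.
From dx/dt = 0: 0.94(1 - x*/769) = 0.019·13.9, giving x* = 769·(1 - 0.281) = 553.
From dy/dt = 0: 0.0034·553 - 0.6 = 0.017z*, so z* = 1.28/0.017 = 75.3.

x* ≈ 553, y* ≈ 13.9, z* ≈ 75.3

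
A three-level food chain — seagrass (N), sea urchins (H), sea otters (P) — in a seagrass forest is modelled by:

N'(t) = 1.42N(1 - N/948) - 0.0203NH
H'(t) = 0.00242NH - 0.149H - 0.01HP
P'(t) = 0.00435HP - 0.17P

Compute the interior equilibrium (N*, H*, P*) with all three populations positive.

From dP/dt = 0: 0.00435H* = 0.17, so H* = 39.1.
From dN/dt = 0: 1.42(1 - N*/948) = 0.0203·39.1, giving N* = 948·(1 - 0.559) = 418.
From dH/dt = 0: 0.00242·418 - 0.149 = 0.01P*, so P* = 0.863/0.01 = 86.3.

N* ≈ 418, H* ≈ 39.1, P* ≈ 86.3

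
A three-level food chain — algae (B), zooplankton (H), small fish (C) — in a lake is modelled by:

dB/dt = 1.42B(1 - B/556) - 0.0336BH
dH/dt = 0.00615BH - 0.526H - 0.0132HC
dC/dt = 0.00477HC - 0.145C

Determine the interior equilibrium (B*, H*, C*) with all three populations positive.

B* ≈ 156, H* ≈ 30.4, C* ≈ 32.9

From dC/dt = 0: 0.00477H* = 0.145, so H* = 30.4.
From dB/dt = 0: 1.42(1 - B*/556) = 0.0336·30.4, giving B* = 556·(1 - 0.719) = 156.
From dH/dt = 0: 0.00615·156 - 0.526 = 0.0132C*, so C* = 0.434/0.0132 = 32.9.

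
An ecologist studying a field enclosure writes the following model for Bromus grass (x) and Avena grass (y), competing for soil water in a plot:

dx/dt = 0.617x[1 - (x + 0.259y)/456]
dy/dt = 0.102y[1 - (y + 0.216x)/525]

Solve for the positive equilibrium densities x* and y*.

Setting both brackets to zero gives the nullclines x + 0.259y = 456 and 0.216x + y = 525.
Substituting y = 525 - 0.216x into the first: x(1 - 0.259·0.216) = 456 - 0.259·525.
So x* = 320/0.944 = 339, and then y* = 525 - 0.216·339 = 452.

x* ≈ 339, y* ≈ 452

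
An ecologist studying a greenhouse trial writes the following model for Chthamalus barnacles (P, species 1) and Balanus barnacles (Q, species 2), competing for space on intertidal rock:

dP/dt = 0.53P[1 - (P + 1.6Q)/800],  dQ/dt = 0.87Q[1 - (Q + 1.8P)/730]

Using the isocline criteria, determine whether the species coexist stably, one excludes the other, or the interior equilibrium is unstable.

unstable coexistence (outcome depends on initial conditions)

Compare the nullcline intercepts: K1/α12 = 800/1.6 = 500 < K2 = 730; K2/α21 = 730/1.8 = 406 < K1 = 800.
Since both are reversed, neither can invade when rare; the interior point is a saddle.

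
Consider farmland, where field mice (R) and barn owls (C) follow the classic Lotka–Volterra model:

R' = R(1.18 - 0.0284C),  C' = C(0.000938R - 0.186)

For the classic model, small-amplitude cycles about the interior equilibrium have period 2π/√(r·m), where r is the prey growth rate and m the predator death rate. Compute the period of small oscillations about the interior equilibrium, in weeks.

T ≈ 13.4 weeks

Here r = 1.18 and m = 0.186, so r·m = 0.219.
ω = √0.219 = 0.468 per week, hence T = 2π/ω ≈ 13.4 weeks.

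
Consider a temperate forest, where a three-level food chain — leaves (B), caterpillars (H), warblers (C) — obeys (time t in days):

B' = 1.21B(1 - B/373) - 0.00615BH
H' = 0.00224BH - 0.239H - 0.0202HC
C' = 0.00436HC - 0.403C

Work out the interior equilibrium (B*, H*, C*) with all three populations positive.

From dC/dt = 0: 0.00436H* = 0.403, so H* = 92.4.
From dB/dt = 0: 1.21(1 - B*/373) = 0.00615·92.4, giving B* = 373·(1 - 0.47) = 198.
From dH/dt = 0: 0.00224·198 - 0.239 = 0.0202C*, so C* = 0.204/0.0202 = 10.1.

B* ≈ 198, H* ≈ 92.4, C* ≈ 10.1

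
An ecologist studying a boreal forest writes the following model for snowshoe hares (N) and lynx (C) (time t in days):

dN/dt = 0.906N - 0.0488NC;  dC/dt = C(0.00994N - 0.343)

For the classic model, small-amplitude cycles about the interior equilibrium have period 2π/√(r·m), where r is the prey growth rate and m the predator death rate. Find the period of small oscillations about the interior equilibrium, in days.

Here r = 0.906 and m = 0.343, so r·m = 0.311.
ω = √0.311 = 0.557 per day, hence T = 2π/ω ≈ 11.3 days.

T ≈ 11.3 days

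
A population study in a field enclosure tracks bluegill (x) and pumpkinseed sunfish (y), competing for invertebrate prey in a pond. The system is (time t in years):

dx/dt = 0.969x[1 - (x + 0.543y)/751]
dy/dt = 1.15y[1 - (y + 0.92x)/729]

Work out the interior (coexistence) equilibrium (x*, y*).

Setting both brackets to zero gives the nullclines x + 0.543y = 751 and 0.92x + y = 729.
Substituting y = 729 - 0.92x into the first: x(1 - 0.543·0.92) = 751 - 0.543·729.
So x* = 355/0.5 = 710, and then y* = 729 - 0.92·710 = 76.1.

x* ≈ 710, y* ≈ 76.1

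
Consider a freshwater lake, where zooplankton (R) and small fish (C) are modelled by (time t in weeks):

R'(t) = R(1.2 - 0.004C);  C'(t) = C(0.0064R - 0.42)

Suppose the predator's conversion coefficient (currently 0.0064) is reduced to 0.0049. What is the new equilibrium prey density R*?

R* ≈ 85.7

At the interior fixed point, setting dC/dt = 0 with C > 0 fixes R* = (predator death rate)/(RC coefficient) — independent of the other coefficients.
With the change, R* = 0.42/0.0049 = 85.7; it rises from 65.6.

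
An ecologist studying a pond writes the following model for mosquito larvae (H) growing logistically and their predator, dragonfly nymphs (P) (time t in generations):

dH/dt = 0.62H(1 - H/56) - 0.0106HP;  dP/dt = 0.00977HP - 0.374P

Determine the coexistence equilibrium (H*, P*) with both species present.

From dP/dt = 0 with P > 0: 0.00977H* = 0.374, so H* = 38.3.
Substitute into dH/dt = 0: 0.62(1 - 38.3/56) = 0.0106P*.
The bracket is 0.316, giving P* = 0.196/0.0106 = 18.5.

H* ≈ 38.3, P* ≈ 18.5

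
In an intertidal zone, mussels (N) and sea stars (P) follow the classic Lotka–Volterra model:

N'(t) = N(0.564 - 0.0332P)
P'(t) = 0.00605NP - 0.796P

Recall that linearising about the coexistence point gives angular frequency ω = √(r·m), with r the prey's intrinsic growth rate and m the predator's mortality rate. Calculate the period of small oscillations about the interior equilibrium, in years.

T ≈ 9.38 years

Here r = 0.564 and m = 0.796, so r·m = 0.449.
ω = √0.449 = 0.67 per year, hence T = 2π/ω ≈ 9.38 years.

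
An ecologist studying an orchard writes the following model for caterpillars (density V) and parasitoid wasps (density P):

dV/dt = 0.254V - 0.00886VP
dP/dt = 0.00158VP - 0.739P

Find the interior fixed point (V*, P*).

Set dP/dt = 0 with P > 0: 0.00158V - 0.739 = 0, so V* = 0.739/0.00158 = 468.
Set dV/dt = 0 with V > 0: 0.254 - 0.00886P = 0, so P* = 0.254/0.00886 = 28.7.

V* ≈ 468, P* ≈ 28.7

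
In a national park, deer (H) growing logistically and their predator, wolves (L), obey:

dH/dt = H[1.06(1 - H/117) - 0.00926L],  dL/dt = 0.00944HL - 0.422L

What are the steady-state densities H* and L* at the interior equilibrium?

From dL/dt = 0 with L > 0: 0.00944H* = 0.422, so H* = 44.7.
Substitute into dH/dt = 0: 1.06(1 - 44.7/117) = 0.00926L*.
The bracket is 0.618, giving L* = 0.655/0.00926 = 70.7.

H* ≈ 44.7, L* ≈ 70.7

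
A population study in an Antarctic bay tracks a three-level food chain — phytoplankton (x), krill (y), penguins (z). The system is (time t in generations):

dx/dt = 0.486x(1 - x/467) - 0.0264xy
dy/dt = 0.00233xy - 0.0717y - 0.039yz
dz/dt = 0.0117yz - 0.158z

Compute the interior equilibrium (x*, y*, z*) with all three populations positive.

From dz/dt = 0: 0.0117y* = 0.158, so y* = 13.5.
From dx/dt = 0: 0.486(1 - x*/467) = 0.0264·13.5, giving x* = 467·(1 - 0.734) = 124.
From dy/dt = 0: 0.00233·124 - 0.0717 = 0.039z*, so z* = 0.218/0.039 = 5.6.

x* ≈ 124, y* ≈ 13.5, z* ≈ 5.6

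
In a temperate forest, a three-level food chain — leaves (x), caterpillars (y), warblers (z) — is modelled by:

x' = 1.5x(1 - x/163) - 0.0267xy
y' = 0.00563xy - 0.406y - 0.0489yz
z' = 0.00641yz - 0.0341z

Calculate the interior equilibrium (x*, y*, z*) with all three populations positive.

x* ≈ 148, y* ≈ 5.32, z* ≈ 8.69

From dz/dt = 0: 0.00641y* = 0.0341, so y* = 5.32.
From dx/dt = 0: 1.5(1 - x*/163) = 0.0267·5.32, giving x* = 163·(1 - 0.0947) = 148.
From dy/dt = 0: 0.00563·148 - 0.406 = 0.0489z*, so z* = 0.425/0.0489 = 8.69.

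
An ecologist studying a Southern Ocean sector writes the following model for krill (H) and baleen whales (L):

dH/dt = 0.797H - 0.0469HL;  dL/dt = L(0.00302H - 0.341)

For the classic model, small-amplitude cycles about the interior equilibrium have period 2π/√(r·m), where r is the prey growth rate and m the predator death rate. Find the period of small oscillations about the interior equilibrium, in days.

T ≈ 12.1 days

Here r = 0.797 and m = 0.341, so r·m = 0.272.
ω = √0.272 = 0.521 per day, hence T = 2π/ω ≈ 12.1 days.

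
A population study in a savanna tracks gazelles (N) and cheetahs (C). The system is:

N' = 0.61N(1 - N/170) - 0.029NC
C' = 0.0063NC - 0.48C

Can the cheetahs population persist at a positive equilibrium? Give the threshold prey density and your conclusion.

The predator equation gives dC/dt > 0 only when N > 0.48/0.0063 = 76.2.
Without the predator, N → K = 170. Since 170 > 76.2, the predator can invade and persist.

Threshold N = 76.2; K > 76.2, so yes, the predator persists.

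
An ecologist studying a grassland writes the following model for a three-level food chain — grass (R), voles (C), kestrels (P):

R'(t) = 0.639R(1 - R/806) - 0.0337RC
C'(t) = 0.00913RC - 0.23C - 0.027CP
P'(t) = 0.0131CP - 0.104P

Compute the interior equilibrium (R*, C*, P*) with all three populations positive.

From dP/dt = 0: 0.0131C* = 0.104, so C* = 7.94.
From dR/dt = 0: 0.639(1 - R*/806) = 0.0337·7.94, giving R* = 806·(1 - 0.419) = 469.
From dC/dt = 0: 0.00913·469 - 0.23 = 0.027P*, so P* = 4.05/0.027 = 150.

R* ≈ 469, C* ≈ 7.94, P* ≈ 150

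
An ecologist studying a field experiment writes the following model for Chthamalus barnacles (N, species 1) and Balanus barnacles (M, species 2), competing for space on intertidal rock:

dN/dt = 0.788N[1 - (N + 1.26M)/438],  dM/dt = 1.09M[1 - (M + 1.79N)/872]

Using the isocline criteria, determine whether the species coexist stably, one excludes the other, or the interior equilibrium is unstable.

species 2 excludes species 1

Compare the nullcline intercepts: K1/α12 = 438/1.26 = 348 < K2 = 872; K2/α21 = 872/1.79 = 487 > K1 = 438.
Since the inequalities point opposite ways, species 2 can invade but species 1 cannot.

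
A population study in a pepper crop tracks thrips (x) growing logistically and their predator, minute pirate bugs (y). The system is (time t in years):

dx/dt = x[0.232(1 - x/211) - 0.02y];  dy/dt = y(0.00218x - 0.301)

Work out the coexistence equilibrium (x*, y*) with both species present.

From dy/dt = 0 with y > 0: 0.00218x* = 0.301, so x* = 138.
Substitute into dx/dt = 0: 0.232(1 - 138/211) = 0.02y*.
The bracket is 0.346, giving y* = 0.0802/0.02 = 4.01.

x* ≈ 138, y* ≈ 4.01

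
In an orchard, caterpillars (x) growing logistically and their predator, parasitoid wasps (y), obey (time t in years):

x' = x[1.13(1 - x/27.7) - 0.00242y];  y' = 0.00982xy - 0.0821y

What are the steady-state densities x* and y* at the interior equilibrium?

From dy/dt = 0 with y > 0: 0.00982x* = 0.0821, so x* = 8.36.
Substitute into dx/dt = 0: 1.13(1 - 8.36/27.7) = 0.00242y*.
The bracket is 0.698, giving y* = 0.789/0.00242 = 326.

x* ≈ 8.36, y* ≈ 326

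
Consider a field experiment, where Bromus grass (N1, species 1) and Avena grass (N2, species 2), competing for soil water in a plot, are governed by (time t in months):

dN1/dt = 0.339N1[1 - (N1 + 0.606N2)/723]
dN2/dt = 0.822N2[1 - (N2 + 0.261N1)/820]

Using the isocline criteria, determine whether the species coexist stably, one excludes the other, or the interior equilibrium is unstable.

Compare the nullcline intercepts: K1/α12 = 723/0.606 = 1190 > K2 = 820; K2/α21 = 820/0.261 = 3140 > K1 = 723.
Since both inequalities hold, each species can invade when rare, so the interior equilibrium is stable.

stable coexistence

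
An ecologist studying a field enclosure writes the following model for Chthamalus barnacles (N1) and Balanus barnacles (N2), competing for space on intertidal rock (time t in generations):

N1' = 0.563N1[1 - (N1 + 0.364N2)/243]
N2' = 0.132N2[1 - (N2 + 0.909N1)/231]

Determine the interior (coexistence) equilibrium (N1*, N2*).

Setting both brackets to zero gives the nullclines N1 + 0.364N2 = 243 and 0.909N1 + N2 = 231.
Substituting N2 = 231 - 0.909N1 into the first: N1(1 - 0.364·0.909) = 243 - 0.364·231.
So N1* = 159/0.669 = 237, and then N2* = 231 - 0.909·237 = 15.1.

N1* ≈ 237, N2* ≈ 15.1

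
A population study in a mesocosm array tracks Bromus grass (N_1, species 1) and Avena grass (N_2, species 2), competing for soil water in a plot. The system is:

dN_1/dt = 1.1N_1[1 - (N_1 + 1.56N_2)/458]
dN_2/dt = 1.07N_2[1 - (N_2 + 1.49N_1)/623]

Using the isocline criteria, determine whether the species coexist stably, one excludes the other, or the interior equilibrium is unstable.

Compare the nullcline intercepts: K1/α12 = 458/1.56 = 294 < K2 = 623; K2/α21 = 623/1.49 = 418 < K1 = 458.
Since both are reversed, neither can invade when rare; the interior point is a saddle.

unstable coexistence (outcome depends on initial conditions)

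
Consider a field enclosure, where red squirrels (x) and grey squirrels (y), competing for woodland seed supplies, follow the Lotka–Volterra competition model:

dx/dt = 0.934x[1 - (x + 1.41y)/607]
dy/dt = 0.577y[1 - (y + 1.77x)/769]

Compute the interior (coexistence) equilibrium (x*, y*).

Setting both brackets to zero gives the nullclines x + 1.41y = 607 and 1.77x + y = 769.
Substituting y = 769 - 1.77x into the first: x(1 - 1.41·1.77) = 607 - 1.41·769.
So x* = -477/-1.5 = 319, and then y* = 769 - 1.77·319 = 204.

x* ≈ 319, y* ≈ 204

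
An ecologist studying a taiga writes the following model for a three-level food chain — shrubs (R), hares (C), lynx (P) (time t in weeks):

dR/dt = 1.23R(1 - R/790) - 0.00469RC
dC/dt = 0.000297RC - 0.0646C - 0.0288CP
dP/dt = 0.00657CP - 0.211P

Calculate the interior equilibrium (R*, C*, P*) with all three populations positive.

From dP/dt = 0: 0.00657C* = 0.211, so C* = 32.1.
From dR/dt = 0: 1.23(1 - R*/790) = 0.00469·32.1, giving R* = 790·(1 - 0.122) = 693.
From dC/dt = 0: 0.000297·693 - 0.0646 = 0.0288P*, so P* = 0.141/0.0288 = 4.91.

R* ≈ 693, C* ≈ 32.1, P* ≈ 4.91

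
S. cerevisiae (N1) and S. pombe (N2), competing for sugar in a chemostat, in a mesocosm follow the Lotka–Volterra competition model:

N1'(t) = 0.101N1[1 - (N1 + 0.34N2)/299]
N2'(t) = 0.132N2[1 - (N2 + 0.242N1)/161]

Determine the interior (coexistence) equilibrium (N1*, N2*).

N1* ≈ 266, N2* ≈ 96.6

Setting both brackets to zero gives the nullclines N1 + 0.34N2 = 299 and 0.242N1 + N2 = 161.
Substituting N2 = 161 - 0.242N1 into the first: N1(1 - 0.34·0.242) = 299 - 0.34·161.
So N1* = 244/0.918 = 266, and then N2* = 161 - 0.242·266 = 96.6.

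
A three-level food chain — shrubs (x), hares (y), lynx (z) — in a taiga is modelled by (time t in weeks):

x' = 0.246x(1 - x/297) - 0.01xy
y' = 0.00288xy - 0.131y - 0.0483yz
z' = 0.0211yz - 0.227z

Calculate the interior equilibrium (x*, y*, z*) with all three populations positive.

From dz/dt = 0: 0.0211y* = 0.227, so y* = 10.8.
From dx/dt = 0: 0.246(1 - x*/297) = 0.01·10.8, giving x* = 297·(1 - 0.437) = 167.
From dy/dt = 0: 0.00288·167 - 0.131 = 0.0483z*, so z* = 0.35/0.0483 = 7.25.

x* ≈ 167, y* ≈ 10.8, z* ≈ 7.25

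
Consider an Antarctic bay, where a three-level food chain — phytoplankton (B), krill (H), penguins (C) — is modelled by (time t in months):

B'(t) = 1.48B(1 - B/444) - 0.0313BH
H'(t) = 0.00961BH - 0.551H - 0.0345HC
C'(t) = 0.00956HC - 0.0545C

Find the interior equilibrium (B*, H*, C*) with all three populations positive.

From dC/dt = 0: 0.00956H* = 0.0545, so H* = 5.7.
From dB/dt = 0: 1.48(1 - B*/444) = 0.0313·5.7, giving B* = 444·(1 - 0.121) = 390.
From dH/dt = 0: 0.00961·390 - 0.551 = 0.0345C*, so C* = 3.2/0.0345 = 92.8.

B* ≈ 390, H* ≈ 5.7, C* ≈ 92.8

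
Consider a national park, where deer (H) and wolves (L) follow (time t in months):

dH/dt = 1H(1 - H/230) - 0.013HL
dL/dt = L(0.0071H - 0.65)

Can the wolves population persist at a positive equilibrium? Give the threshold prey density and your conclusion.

The predator equation gives dL/dt > 0 only when H > 0.65/0.0071 = 91.5.
Without the predator, H → K = 230. Since 230 > 91.5, the predator can invade and persist.

Threshold H = 91.5; K > 91.5, so yes, the predator persists.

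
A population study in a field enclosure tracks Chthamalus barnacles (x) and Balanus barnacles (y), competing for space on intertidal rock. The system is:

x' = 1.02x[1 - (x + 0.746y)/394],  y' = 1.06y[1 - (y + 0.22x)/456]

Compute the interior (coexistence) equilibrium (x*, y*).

Setting both brackets to zero gives the nullclines x + 0.746y = 394 and 0.22x + y = 456.
Substituting y = 456 - 0.22x into the first: x(1 - 0.746·0.22) = 394 - 0.746·456.
So x* = 53.8/0.836 = 64.4, and then y* = 456 - 0.22·64.4 = 442.

x* ≈ 64.4, y* ≈ 442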